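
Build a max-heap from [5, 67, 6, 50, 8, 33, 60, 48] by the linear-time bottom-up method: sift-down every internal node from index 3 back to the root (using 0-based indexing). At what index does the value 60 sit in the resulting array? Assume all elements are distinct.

sift down from index 3: already satisfies heap property
sift down from index 2:
  6 vs larger child 60 at index 6, swap → [5, 67, 60, 50, 8, 33, 6, 48]
sift down from index 1: already satisfies heap property
sift down from index 0:
  5 vs larger child 67 at index 1, swap → [67, 5, 60, 50, 8, 33, 6, 48]
  5 vs larger child 50 at index 3, swap → [67, 50, 60, 5, 8, 33, 6, 48]
  5 vs only child 48 at index 7, swap → [67, 50, 60, 48, 8, 33, 6, 5]
resulting array: [67, 50, 60, 48, 8, 33, 6, 5]

2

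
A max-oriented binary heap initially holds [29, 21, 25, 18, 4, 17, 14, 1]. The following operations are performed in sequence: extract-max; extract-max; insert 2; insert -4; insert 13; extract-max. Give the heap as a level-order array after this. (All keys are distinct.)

[18, 14, 17, 13, 4, 1, 2, -4]

extract-max → returns 29:
  remove root 29; move last element 1 to root → [1, 21, 25, 18, 4, 17, 14]
  1 vs larger child 25 at index 2, swap → [25, 21, 1, 18, 4, 17, 14]
  1 vs larger child 17 at index 5, swap → [25, 21, 17, 18, 4, 1, 14]
extract-max → returns 25:
  remove root 25; move last element 14 to root → [14, 21, 17, 18, 4, 1]
  14 vs larger child 21 at index 1, swap → [21, 14, 17, 18, 4, 1]
  14 vs larger child 18 at index 3, swap → [21, 18, 17, 14, 4, 1]
insert 2:
  append 2 at index 6 → [21, 18, 17, 14, 4, 1, 2] (no swap needed)
insert -4:
  append -4 at index 7 → [21, 18, 17, 14, 4, 1, 2, -4] (no swap needed)
insert 13:
  append 13 at index 8 → [21, 18, 17, 14, 4, 1, 2, -4, 13] (no swap needed)
extract-max → returns 21:
  remove root 21; move last element 13 to root → [13, 18, 17, 14, 4, 1, 2, -4]
  13 vs larger child 18 at index 1, swap → [18, 13, 17, 14, 4, 1, 2, -4]
  13 vs larger child 14 at index 3, swap → [18, 14, 17, 13, 4, 1, 2, -4]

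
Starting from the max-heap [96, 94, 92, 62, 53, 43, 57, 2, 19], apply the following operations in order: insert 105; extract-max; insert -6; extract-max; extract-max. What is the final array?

[92, 62, 57, 19, 53, 43, -6, 2]

insert 105:
  append 105 at index 9 → [96, 94, 92, 62, 53, 43, 57, 2, 19, 105]
  105 > parent 53 at index 4, swap → [96, 94, 92, 62, 105, 43, 57, 2, 19, 53]
  105 > parent 94 at index 1, swap → [96, 105, 92, 62, 94, 43, 57, 2, 19, 53]
  105 > parent 96 at index 0, swap → [105, 96, 92, 62, 94, 43, 57, 2, 19, 53]
extract-max → returns 105:
  remove root 105; move last element 53 to root → [53, 96, 92, 62, 94, 43, 57, 2, 19]
  53 vs larger child 96 at index 1, swap → [96, 53, 92, 62, 94, 43, 57, 2, 19]
  53 vs larger child 94 at index 4, swap → [96, 94, 92, 62, 53, 43, 57, 2, 19]
insert -6:
  append -6 at index 9 → [96, 94, 92, 62, 53, 43, 57, 2, 19, -6] (no swap needed)
extract-max → returns 96:
  remove root 96; move last element -6 to root → [-6, 94, 92, 62, 53, 43, 57, 2, 19]
  -6 vs larger child 94 at index 1, swap → [94, -6, 92, 62, 53, 43, 57, 2, 19]
  -6 vs larger child 62 at index 3, swap → [94, 62, 92, -6, 53, 43, 57, 2, 19]
  -6 vs larger child 19 at index 8, swap → [94, 62, 92, 19, 53, 43, 57, 2, -6]
extract-max → returns 94:
  remove root 94; move last element -6 to root → [-6, 62, 92, 19, 53, 43, 57, 2]
  -6 vs larger child 92 at index 2, swap → [92, 62, -6, 19, 53, 43, 57, 2]
  -6 vs larger child 57 at index 6, swap → [92, 62, 57, 19, 53, 43, -6, 2]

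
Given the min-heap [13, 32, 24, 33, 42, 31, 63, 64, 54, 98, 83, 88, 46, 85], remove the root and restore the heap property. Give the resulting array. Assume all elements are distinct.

[24, 32, 31, 33, 42, 46, 63, 64, 54, 98, 83, 88, 85]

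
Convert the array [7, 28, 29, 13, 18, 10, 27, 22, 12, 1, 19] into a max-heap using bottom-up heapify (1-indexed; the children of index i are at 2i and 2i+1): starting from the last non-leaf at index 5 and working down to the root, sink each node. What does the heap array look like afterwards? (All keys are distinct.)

[29, 28, 27, 22, 19, 10, 7, 13, 12, 1, 18]

sift down from index 5:
  18 vs larger child 19 at index 11, swap → [7, 28, 29, 13, 19, 10, 27, 22, 12, 1, 18]
sift down from index 4:
  13 vs larger child 22 at index 8, swap → [7, 28, 29, 22, 19, 10, 27, 13, 12, 1, 18]
sift down from index 3: already satisfies heap property
sift down from index 2: already satisfies heap property
sift down from index 1:
  7 vs larger child 29 at index 3, swap → [29, 28, 7, 22, 19, 10, 27, 13, 12, 1, 18]
  7 vs larger child 27 at index 7, swap → [29, 28, 27, 22, 19, 10, 7, 13, 12, 1, 18]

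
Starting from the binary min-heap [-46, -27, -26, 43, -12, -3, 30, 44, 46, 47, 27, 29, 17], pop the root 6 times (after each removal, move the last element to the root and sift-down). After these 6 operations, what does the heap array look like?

extract-min #1 returns -46:
  remove root -46; move last element 17 to root → [17, -27, -26, 43, -12, -3, 30, 44, 46, 47, 27, 29]
  17 vs smaller child -27 at index 1, swap → [-27, 17, -26, 43, -12, -3, 30, 44, 46, 47, 27, 29]
  17 vs smaller child -12 at index 4, swap → [-27, -12, -26, 43, 17, -3, 30, 44, 46, 47, 27, 29]
extract-min #2 returns -27:
  remove root -27; move last element 29 to root → [29, -12, -26, 43, 17, -3, 30, 44, 46, 47, 27]
  29 vs smaller child -26 at index 2, swap → [-26, -12, 29, 43, 17, -3, 30, 44, 46, 47, 27]
  29 vs smaller child -3 at index 5, swap → [-26, -12, -3, 43, 17, 29, 30, 44, 46, 47, 27]
extract-min #3 returns -26:
  remove root -26; move last element 27 to root → [27, -12, -3, 43, 17, 29, 30, 44, 46, 47]
  27 vs smaller child -12 at index 1, swap → [-12, 27, -3, 43, 17, 29, 30, 44, 46, 47]
  27 vs smaller child 17 at index 4, swap → [-12, 17, -3, 43, 27, 29, 30, 44, 46, 47]
extract-min #4 returns -12:
  remove root -12; move last element 47 to root → [47, 17, -3, 43, 27, 29, 30, 44, 46]
  47 vs smaller child -3 at index 2, swap → [-3, 17, 47, 43, 27, 29, 30, 44, 46]
  47 vs smaller child 29 at index 5, swap → [-3, 17, 29, 43, 27, 47, 30, 44, 46]
extract-min #5 returns -3:
  remove root -3; move last element 46 to root → [46, 17, 29, 43, 27, 47, 30, 44]
  46 vs smaller child 17 at index 1, swap → [17, 46, 29, 43, 27, 47, 30, 44]
  46 vs smaller child 27 at index 4, swap → [17, 27, 29, 43, 46, 47, 30, 44]
extract-min #6 returns 17:
  remove root 17; move last element 44 to root → [44, 27, 29, 43, 46, 47, 30]
  44 vs smaller child 27 at index 1, swap → [27, 44, 29, 43, 46, 47, 30]
  44 vs smaller child 43 at index 3, swap → [27, 43, 29, 44, 46, 47, 30]

[27, 43, 29, 44, 46, 47, 30]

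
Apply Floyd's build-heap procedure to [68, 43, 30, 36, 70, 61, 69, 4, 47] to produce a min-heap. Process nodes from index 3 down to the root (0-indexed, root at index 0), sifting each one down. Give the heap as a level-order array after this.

sift down from index 3:
  36 vs smaller child 4 at index 7, swap → [68, 43, 30, 4, 70, 61, 69, 36, 47]
sift down from index 2: already satisfies heap property
sift down from index 1:
  43 vs smaller child 4 at index 3, swap → [68, 4, 30, 43, 70, 61, 69, 36, 47]
  43 vs smaller child 36 at index 7, swap → [68, 4, 30, 36, 70, 61, 69, 43, 47]
sift down from index 0:
  68 vs smaller child 4 at index 1, swap → [4, 68, 30, 36, 70, 61, 69, 43, 47]
  68 vs smaller child 36 at index 3, swap → [4, 36, 30, 68, 70, 61, 69, 43, 47]
  68 vs smaller child 43 at index 7, swap → [4, 36, 30, 43, 70, 61, 69, 68, 47]

[4, 36, 30, 43, 70, 61, 69, 68, 47]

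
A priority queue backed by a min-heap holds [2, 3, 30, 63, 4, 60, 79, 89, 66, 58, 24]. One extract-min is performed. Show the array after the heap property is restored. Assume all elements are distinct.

remove root 2; move last element 24 to root → [24, 3, 30, 63, 4, 60, 79, 89, 66, 58]
24 vs smaller child 3 at index 1, swap → [3, 24, 30, 63, 4, 60, 79, 89, 66, 58]
24 vs smaller child 4 at index 4, swap → [3, 4, 30, 63, 24, 60, 79, 89, 66, 58]

[3, 4, 30, 63, 24, 60, 79, 89, 66, 58]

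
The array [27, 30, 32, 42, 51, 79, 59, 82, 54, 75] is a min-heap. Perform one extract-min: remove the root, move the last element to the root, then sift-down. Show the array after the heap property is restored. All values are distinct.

remove root 27; move last element 75 to root → [75, 30, 32, 42, 51, 79, 59, 82, 54]
75 vs smaller child 30 at index 1, swap → [30, 75, 32, 42, 51, 79, 59, 82, 54]
75 vs smaller child 42 at index 3, swap → [30, 42, 32, 75, 51, 79, 59, 82, 54]
75 vs smaller child 54 at index 8, swap → [30, 42, 32, 54, 51, 79, 59, 82, 75]

[30, 42, 32, 54, 51, 79, 59, 82, 75]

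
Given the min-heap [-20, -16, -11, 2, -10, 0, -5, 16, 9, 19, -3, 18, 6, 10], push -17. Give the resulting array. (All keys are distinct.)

append -17 at index 14 → [-20, -16, -11, 2, -10, 0, -5, 16, 9, 19, -3, 18, 6, 10, -17]
-17 < parent -5 at index 6, swap → [-20, -16, -11, 2, -10, 0, -17, 16, 9, 19, -3, 18, 6, 10, -5]
-17 < parent -11 at index 2, swap → [-20, -16, -17, 2, -10, 0, -11, 16, 9, 19, -3, 18, 6, 10, -5]

[-20, -16, -17, 2, -10, 0, -11, 16, 9, 19, -3, 18, 6, 10, -5]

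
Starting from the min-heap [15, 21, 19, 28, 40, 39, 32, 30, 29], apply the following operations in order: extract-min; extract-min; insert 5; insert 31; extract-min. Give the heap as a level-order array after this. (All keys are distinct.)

extract-min → returns 15:
  remove root 15; move last element 29 to root → [29, 21, 19, 28, 40, 39, 32, 30]
  29 vs smaller child 19 at index 2, swap → [19, 21, 29, 28, 40, 39, 32, 30]
extract-min → returns 19:
  remove root 19; move last element 30 to root → [30, 21, 29, 28, 40, 39, 32]
  30 vs smaller child 21 at index 1, swap → [21, 30, 29, 28, 40, 39, 32]
  30 vs smaller child 28 at index 3, swap → [21, 28, 29, 30, 40, 39, 32]
insert 5:
  append 5 at index 7 → [21, 28, 29, 30, 40, 39, 32, 5]
  5 < parent 30 at index 3, swap → [21, 28, 29, 5, 40, 39, 32, 30]
  5 < parent 28 at index 1, swap → [21, 5, 29, 28, 40, 39, 32, 30]
  5 < parent 21 at index 0, swap → [5, 21, 29, 28, 40, 39, 32, 30]
insert 31:
  append 31 at index 8 → [5, 21, 29, 28, 40, 39, 32, 30, 31] (no swap needed)
extract-min → returns 5:
  remove root 5; move last element 31 to root → [31, 21, 29, 28, 40, 39, 32, 30]
  31 vs smaller child 21 at index 1, swap → [21, 31, 29, 28, 40, 39, 32, 30]
  31 vs smaller child 28 at index 3, swap → [21, 28, 29, 31, 40, 39, 32, 30]
  31 vs only child 30 at index 7, swap → [21, 28, 29, 30, 40, 39, 32, 31]

[21, 28, 29, 30, 40, 39, 32, 31]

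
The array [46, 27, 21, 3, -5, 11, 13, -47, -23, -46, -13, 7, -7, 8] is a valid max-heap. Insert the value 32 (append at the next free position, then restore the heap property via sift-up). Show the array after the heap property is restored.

[46, 27, 32, 3, -5, 11, 21, -47, -23, -46, -13, 7, -7, 8, 13]

append 32 at index 14 → [46, 27, 21, 3, -5, 11, 13, -47, -23, -46, -13, 7, -7, 8, 32]
32 > parent 13 at index 6, swap → [46, 27, 21, 3, -5, 11, 32, -47, -23, -46, -13, 7, -7, 8, 13]
32 > parent 21 at index 2, swap → [46, 27, 32, 3, -5, 11, 21, -47, -23, -46, -13, 7, -7, 8, 13]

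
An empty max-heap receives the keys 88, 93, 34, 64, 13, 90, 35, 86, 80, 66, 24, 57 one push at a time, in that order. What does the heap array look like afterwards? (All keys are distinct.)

Insert 88:
  append 88 at index 0 → [88] (no swap needed)
Insert 93:
  append 93 at index 1 → [88, 93]
  93 > parent 88 at index 0, swap → [93, 88]
Insert 34:
  append 34 at index 2 → [93, 88, 34] (no swap needed)
Insert 64:
  append 64 at index 3 → [93, 88, 34, 64] (no swap needed)
Insert 13:
  append 13 at index 4 → [93, 88, 34, 64, 13] (no swap needed)
Insert 90:
  append 90 at index 5 → [93, 88, 34, 64, 13, 90]
  90 > parent 34 at index 2, swap → [93, 88, 90, 64, 13, 34]
Insert 35:
  append 35 at index 6 → [93, 88, 90, 64, 13, 34, 35] (no swap needed)
Insert 86:
  append 86 at index 7 → [93, 88, 90, 64, 13, 34, 35, 86]
  86 > parent 64 at index 3, swap → [93, 88, 90, 86, 13, 34, 35, 64]
Insert 80:
  append 80 at index 8 → [93, 88, 90, 86, 13, 34, 35, 64, 80] (no swap needed)
Insert 66:
  append 66 at index 9 → [93, 88, 90, 86, 13, 34, 35, 64, 80, 66]
  66 > parent 13 at index 4, swap → [93, 88, 90, 86, 66, 34, 35, 64, 80, 13]
Insert 24:
  append 24 at index 10 → [93, 88, 90, 86, 66, 34, 35, 64, 80, 13, 24] (no swap needed)
Insert 57:
  append 57 at index 11 → [93, 88, 90, 86, 66, 34, 35, 64, 80, 13, 24, 57]
  57 > parent 34 at index 5, swap → [93, 88, 90, 86, 66, 57, 35, 64, 80, 13, 24, 34]

[93, 88, 90, 86, 66, 57, 35, 64, 80, 13, 24, 34]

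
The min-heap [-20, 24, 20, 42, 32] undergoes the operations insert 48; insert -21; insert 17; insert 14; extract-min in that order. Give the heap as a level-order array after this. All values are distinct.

insert 48:
  append 48 at index 5 → [-20, 24, 20, 42, 32, 48] (no swap needed)
insert -21:
  append -21 at index 6 → [-20, 24, 20, 42, 32, 48, -21]
  -21 < parent 20 at index 2, swap → [-20, 24, -21, 42, 32, 48, 20]
  -21 < parent -20 at index 0, swap → [-21, 24, -20, 42, 32, 48, 20]
insert 17:
  append 17 at index 7 → [-21, 24, -20, 42, 32, 48, 20, 17]
  17 < parent 42 at index 3, swap → [-21, 24, -20, 17, 32, 48, 20, 42]
  17 < parent 24 at index 1, swap → [-21, 17, -20, 24, 32, 48, 20, 42]
insert 14:
  append 14 at index 8 → [-21, 17, -20, 24, 32, 48, 20, 42, 14]
  14 < parent 24 at index 3, swap → [-21, 17, -20, 14, 32, 48, 20, 42, 24]
  14 < parent 17 at index 1, swap → [-21, 14, -20, 17, 32, 48, 20, 42, 24]
extract-min → returns -21:
  remove root -21; move last element 24 to root → [24, 14, -20, 17, 32, 48, 20, 42]
  24 vs smaller child -20 at index 2, swap → [-20, 14, 24, 17, 32, 48, 20, 42]
  24 vs smaller child 20 at index 6, swap → [-20, 14, 20, 17, 32, 48, 24, 42]

[-20, 14, 20, 17, 32, 48, 24, 42]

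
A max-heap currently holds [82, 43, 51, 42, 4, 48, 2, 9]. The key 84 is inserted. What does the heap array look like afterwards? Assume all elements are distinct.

append 84 at index 8 → [82, 43, 51, 42, 4, 48, 2, 9, 84]
84 > parent 42 at index 3, swap → [82, 43, 51, 84, 4, 48, 2, 9, 42]
84 > parent 43 at index 1, swap → [82, 84, 51, 43, 4, 48, 2, 9, 42]
84 > parent 82 at index 0, swap → [84, 82, 51, 43, 4, 48, 2, 9, 42]

[84, 82, 51, 43, 4, 48, 2, 9, 42]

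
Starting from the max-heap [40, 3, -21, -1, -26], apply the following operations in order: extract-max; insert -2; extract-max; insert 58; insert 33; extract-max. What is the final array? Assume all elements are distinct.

[33, -1, -21, -26, -2]

extract-max → returns 40:
  remove root 40; move last element -26 to root → [-26, 3, -21, -1]
  -26 vs larger child 3 at index 1, swap → [3, -26, -21, -1]
  -26 vs only child -1 at index 3, swap → [3, -1, -21, -26]
insert -2:
  append -2 at index 4 → [3, -1, -21, -26, -2] (no swap needed)
extract-max → returns 3:
  remove root 3; move last element -2 to root → [-2, -1, -21, -26]
  -2 vs larger child -1 at index 1, swap → [-1, -2, -21, -26]
insert 58:
  append 58 at index 4 → [-1, -2, -21, -26, 58]
  58 > parent -2 at index 1, swap → [-1, 58, -21, -26, -2]
  58 > parent -1 at index 0, swap → [58, -1, -21, -26, -2]
insert 33:
  append 33 at index 5 → [58, -1, -21, -26, -2, 33]
  33 > parent -21 at index 2, swap → [58, -1, 33, -26, -2, -21]
extract-max → returns 58:
  remove root 58; move last element -21 to root → [-21, -1, 33, -26, -2]
  -21 vs larger child 33 at index 2, swap → [33, -1, -21, -26, -2]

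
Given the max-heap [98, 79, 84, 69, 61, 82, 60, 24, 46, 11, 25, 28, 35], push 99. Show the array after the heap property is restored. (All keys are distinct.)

[99, 79, 98, 69, 61, 82, 84, 24, 46, 11, 25, 28, 35, 60]

append 99 at index 13 → [98, 79, 84, 69, 61, 82, 60, 24, 46, 11, 25, 28, 35, 99]
99 > parent 60 at index 6, swap → [98, 79, 84, 69, 61, 82, 99, 24, 46, 11, 25, 28, 35, 60]
99 > parent 84 at index 2, swap → [98, 79, 99, 69, 61, 82, 84, 24, 46, 11, 25, 28, 35, 60]
99 > parent 98 at index 0, swap → [99, 79, 98, 69, 61, 82, 84, 24, 46, 11, 25, 28, 35, 60]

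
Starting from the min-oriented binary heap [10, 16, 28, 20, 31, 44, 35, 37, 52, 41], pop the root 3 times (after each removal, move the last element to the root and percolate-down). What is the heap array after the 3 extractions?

[28, 31, 35, 37, 52, 44, 41]

extract-min #1 returns 10:
  remove root 10; move last element 41 to root → [41, 16, 28, 20, 31, 44, 35, 37, 52]
  41 vs smaller child 16 at index 1, swap → [16, 41, 28, 20, 31, 44, 35, 37, 52]
  41 vs smaller child 20 at index 3, swap → [16, 20, 28, 41, 31, 44, 35, 37, 52]
  41 vs smaller child 37 at index 7, swap → [16, 20, 28, 37, 31, 44, 35, 41, 52]
extract-min #2 returns 16:
  remove root 16; move last element 52 to root → [52, 20, 28, 37, 31, 44, 35, 41]
  52 vs smaller child 20 at index 1, swap → [20, 52, 28, 37, 31, 44, 35, 41]
  52 vs smaller child 31 at index 4, swap → [20, 31, 28, 37, 52, 44, 35, 41]
extract-min #3 returns 20:
  remove root 20; move last element 41 to root → [41, 31, 28, 37, 52, 44, 35]
  41 vs smaller child 28 at index 2, swap → [28, 31, 41, 37, 52, 44, 35]
  41 vs smaller child 35 at index 6, swap → [28, 31, 35, 37, 52, 44, 41]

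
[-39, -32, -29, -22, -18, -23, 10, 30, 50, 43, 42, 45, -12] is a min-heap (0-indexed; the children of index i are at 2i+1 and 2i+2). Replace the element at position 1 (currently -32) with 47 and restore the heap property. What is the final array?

[-39, -22, -29, 30, -18, -23, 10, 47, 50, 43, 42, 45, -12]

set index 1 from -32 to 47 → [-39, 47, -29, -22, -18, -23, 10, 30, 50, 43, 42, 45, -12]
47 vs smaller child -22 at index 3, swap → [-39, -22, -29, 47, -18, -23, 10, 30, 50, 43, 42, 45, -12]
47 vs smaller child 30 at index 7, swap → [-39, -22, -29, 30, -18, -23, 10, 47, 50, 43, 42, 45, -12]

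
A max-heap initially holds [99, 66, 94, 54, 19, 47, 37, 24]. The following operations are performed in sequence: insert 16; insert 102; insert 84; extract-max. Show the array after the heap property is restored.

[99, 84, 94, 54, 66, 47, 37, 24, 16, 19]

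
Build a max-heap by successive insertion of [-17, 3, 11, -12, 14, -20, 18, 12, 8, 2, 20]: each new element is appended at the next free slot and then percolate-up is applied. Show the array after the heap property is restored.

Insert -17:
  append -17 at index 0 → [-17] (no swap needed)
Insert 3:
  append 3 at index 1 → [-17, 3]
  3 > parent -17 at index 0, swap → [3, -17]
Insert 11:
  append 11 at index 2 → [3, -17, 11]
  11 > parent 3 at index 0, swap → [11, -17, 3]
Insert -12:
  append -12 at index 3 → [11, -17, 3, -12]
  -12 > parent -17 at index 1, swap → [11, -12, 3, -17]
Insert 14:
  append 14 at index 4 → [11, -12, 3, -17, 14]
  14 > parent -12 at index 1, swap → [11, 14, 3, -17, -12]
  14 > parent 11 at index 0, swap → [14, 11, 3, -17, -12]
Insert -20:
  append -20 at index 5 → [14, 11, 3, -17, -12, -20] (no swap needed)
Insert 18:
  append 18 at index 6 → [14, 11, 3, -17, -12, -20, 18]
  18 > parent 3 at index 2, swap → [14, 11, 18, -17, -12, -20, 3]
  18 > parent 14 at index 0, swap → [18, 11, 14, -17, -12, -20, 3]
Insert 12:
  append 12 at index 7 → [18, 11, 14, -17, -12, -20, 3, 12]
  12 > parent -17 at index 3, swap → [18, 11, 14, 12, -12, -20, 3, -17]
  12 > parent 11 at index 1, swap → [18, 12, 14, 11, -12, -20, 3, -17]
Insert 8:
  append 8 at index 8 → [18, 12, 14, 11, -12, -20, 3, -17, 8] (no swap needed)
Insert 2:
  append 2 at index 9 → [18, 12, 14, 11, -12, -20, 3, -17, 8, 2]
  2 > parent -12 at index 4, swap → [18, 12, 14, 11, 2, -20, 3, -17, 8, -12]
Insert 20:
  append 20 at index 10 → [18, 12, 14, 11, 2, -20, 3, -17, 8, -12, 20]
  20 > parent 2 at index 4, swap → [18, 12, 14, 11, 20, -20, 3, -17, 8, -12, 2]
  20 > parent 12 at index 1, swap → [18, 20, 14, 11, 12, -20, 3, -17, 8, -12, 2]
  20 > parent 18 at index 0, swap → [20, 18, 14, 11, 12, -20, 3, -17, 8, -12, 2]

[20, 18, 14, 11, 12, -20, 3, -17, 8, -12, 2]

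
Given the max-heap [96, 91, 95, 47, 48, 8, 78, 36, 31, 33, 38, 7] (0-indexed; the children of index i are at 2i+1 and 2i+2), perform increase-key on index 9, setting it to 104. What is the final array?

[104, 96, 95, 47, 91, 8, 78, 36, 31, 48, 38, 7]

set index 9 from 33 to 104 → [96, 91, 95, 47, 48, 8, 78, 36, 31, 104, 38, 7]
104 > parent 48 at index 4, swap → [96, 91, 95, 47, 104, 8, 78, 36, 31, 48, 38, 7]
104 > parent 91 at index 1, swap → [96, 104, 95, 47, 91, 8, 78, 36, 31, 48, 38, 7]
104 > parent 96 at index 0, swap → [104, 96, 95, 47, 91, 8, 78, 36, 31, 48, 38, 7]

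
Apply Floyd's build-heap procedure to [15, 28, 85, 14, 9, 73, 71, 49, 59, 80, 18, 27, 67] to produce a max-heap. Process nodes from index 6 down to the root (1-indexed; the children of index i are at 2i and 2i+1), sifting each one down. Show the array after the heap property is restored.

[85, 80, 73, 59, 28, 67, 71, 49, 14, 9, 18, 27, 15]

sift down from index 6: already satisfies heap property
sift down from index 5:
  9 vs larger child 80 at index 10, swap → [15, 28, 85, 14, 80, 73, 71, 49, 59, 9, 18, 27, 67]
sift down from index 4:
  14 vs larger child 59 at index 9, swap → [15, 28, 85, 59, 80, 73, 71, 49, 14, 9, 18, 27, 67]
sift down from index 3: already satisfies heap property
sift down from index 2:
  28 vs larger child 80 at index 5, swap → [15, 80, 85, 59, 28, 73, 71, 49, 14, 9, 18, 27, 67]
sift down from index 1:
  15 vs larger child 85 at index 3, swap → [85, 80, 15, 59, 28, 73, 71, 49, 14, 9, 18, 27, 67]
  15 vs larger child 73 at index 6, swap → [85, 80, 73, 59, 28, 15, 71, 49, 14, 9, 18, 27, 67]
  15 vs larger child 67 at index 13, swap → [85, 80, 73, 59, 28, 67, 71, 49, 14, 9, 18, 27, 15]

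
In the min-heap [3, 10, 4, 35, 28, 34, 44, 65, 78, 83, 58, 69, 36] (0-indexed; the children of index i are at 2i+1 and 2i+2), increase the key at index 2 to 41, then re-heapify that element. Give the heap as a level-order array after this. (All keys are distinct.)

set index 2 from 4 to 41 → [3, 10, 41, 35, 28, 34, 44, 65, 78, 83, 58, 69, 36]
41 vs smaller child 34 at index 5, swap → [3, 10, 34, 35, 28, 41, 44, 65, 78, 83, 58, 69, 36]
41 vs smaller child 36 at index 12, swap → [3, 10, 34, 35, 28, 36, 44, 65, 78, 83, 58, 69, 41]

[3, 10, 34, 35, 28, 36, 44, 65, 78, 83, 58, 69, 41]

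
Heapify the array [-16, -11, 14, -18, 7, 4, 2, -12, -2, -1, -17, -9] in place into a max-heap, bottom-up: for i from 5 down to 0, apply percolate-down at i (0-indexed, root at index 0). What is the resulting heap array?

[14, 7, 4, -2, -1, -9, 2, -12, -18, -11, -17, -16]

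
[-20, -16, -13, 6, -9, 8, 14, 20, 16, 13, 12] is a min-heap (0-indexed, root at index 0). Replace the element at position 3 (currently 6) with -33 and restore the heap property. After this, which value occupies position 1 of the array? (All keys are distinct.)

-20

set index 3 from 6 to -33 → [-20, -16, -13, -33, -9, 8, 14, 20, 16, 13, 12]
-33 < parent -16 at index 1, swap → [-20, -33, -13, -16, -9, 8, 14, 20, 16, 13, 12]
-33 < parent -20 at index 0, swap → [-33, -20, -13, -16, -9, 8, 14, 20, 16, 13, 12]
resulting array: [-33, -20, -13, -16, -9, 8, 14, 20, 16, 13, 12]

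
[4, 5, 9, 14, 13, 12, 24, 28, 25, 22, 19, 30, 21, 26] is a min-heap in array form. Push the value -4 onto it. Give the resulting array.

append -4 at index 14 → [4, 5, 9, 14, 13, 12, 24, 28, 25, 22, 19, 30, 21, 26, -4]
-4 < parent 24 at index 6, swap → [4, 5, 9, 14, 13, 12, -4, 28, 25, 22, 19, 30, 21, 26, 24]
-4 < parent 9 at index 2, swap → [4, 5, -4, 14, 13, 12, 9, 28, 25, 22, 19, 30, 21, 26, 24]
-4 < parent 4 at index 0, swap → [-4, 5, 4, 14, 13, 12, 9, 28, 25, 22, 19, 30, 21, 26, 24]

[-4, 5, 4, 14, 13, 12, 9, 28, 25, 22, 19, 30, 21, 26, 24]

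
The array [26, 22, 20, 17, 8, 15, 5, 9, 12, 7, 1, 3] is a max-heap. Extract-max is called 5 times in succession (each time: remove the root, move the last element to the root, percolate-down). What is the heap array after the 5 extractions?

extract-max #1 returns 26:
  remove root 26; move last element 3 to root → [3, 22, 20, 17, 8, 15, 5, 9, 12, 7, 1]
  3 vs larger child 22 at index 1, swap → [22, 3, 20, 17, 8, 15, 5, 9, 12, 7, 1]
  3 vs larger child 17 at index 3, swap → [22, 17, 20, 3, 8, 15, 5, 9, 12, 7, 1]
  3 vs larger child 12 at index 8, swap → [22, 17, 20, 12, 8, 15, 5, 9, 3, 7, 1]
extract-max #2 returns 22:
  remove root 22; move last element 1 to root → [1, 17, 20, 12, 8, 15, 5, 9, 3, 7]
  1 vs larger child 20 at index 2, swap → [20, 17, 1, 12, 8, 15, 5, 9, 3, 7]
  1 vs larger child 15 at index 5, swap → [20, 17, 15, 12, 8, 1, 5, 9, 3, 7]
extract-max #3 returns 20:
  remove root 20; move last element 7 to root → [7, 17, 15, 12, 8, 1, 5, 9, 3]
  7 vs larger child 17 at index 1, swap → [17, 7, 15, 12, 8, 1, 5, 9, 3]
  7 vs larger child 12 at index 3, swap → [17, 12, 15, 7, 8, 1, 5, 9, 3]
  7 vs larger child 9 at index 7, swap → [17, 12, 15, 9, 8, 1, 5, 7, 3]
extract-max #4 returns 17:
  remove root 17; move last element 3 to root → [3, 12, 15, 9, 8, 1, 5, 7]
  3 vs larger child 15 at index 2, swap → [15, 12, 3, 9, 8, 1, 5, 7]
  3 vs larger child 5 at index 6, swap → [15, 12, 5, 9, 8, 1, 3, 7]
extract-max #5 returns 15:
  remove root 15; move last element 7 to root → [7, 12, 5, 9, 8, 1, 3]
  7 vs larger child 12 at index 1, swap → [12, 7, 5, 9, 8, 1, 3]
  7 vs larger child 9 at index 3, swap → [12, 9, 5, 7, 8, 1, 3]

[12, 9, 5, 7, 8, 1, 3]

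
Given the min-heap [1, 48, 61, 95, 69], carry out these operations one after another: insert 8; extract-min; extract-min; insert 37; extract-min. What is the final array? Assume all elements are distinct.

[48, 69, 61, 95]

insert 8:
  append 8 at index 5 → [1, 48, 61, 95, 69, 8]
  8 < parent 61 at index 2, swap → [1, 48, 8, 95, 69, 61]
extract-min → returns 1:
  remove root 1; move last element 61 to root → [61, 48, 8, 95, 69]
  61 vs smaller child 8 at index 2, swap → [8, 48, 61, 95, 69]
extract-min → returns 8:
  remove root 8; move last element 69 to root → [69, 48, 61, 95]
  69 vs smaller child 48 at index 1, swap → [48, 69, 61, 95]
insert 37:
  append 37 at index 4 → [48, 69, 61, 95, 37]
  37 < parent 69 at index 1, swap → [48, 37, 61, 95, 69]
  37 < parent 48 at index 0, swap → [37, 48, 61, 95, 69]
extract-min → returns 37:
  remove root 37; move last element 69 to root → [69, 48, 61, 95]
  69 vs smaller child 48 at index 1, swap → [48, 69, 61, 95]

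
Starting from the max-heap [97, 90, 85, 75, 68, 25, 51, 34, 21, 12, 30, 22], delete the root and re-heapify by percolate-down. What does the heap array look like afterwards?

remove root 97; move last element 22 to root → [22, 90, 85, 75, 68, 25, 51, 34, 21, 12, 30]
22 vs larger child 90 at index 1, swap → [90, 22, 85, 75, 68, 25, 51, 34, 21, 12, 30]
22 vs larger child 75 at index 3, swap → [90, 75, 85, 22, 68, 25, 51, 34, 21, 12, 30]
22 vs larger child 34 at index 7, swap → [90, 75, 85, 34, 68, 25, 51, 22, 21, 12, 30]

[90, 75, 85, 34, 68, 25, 51, 22, 21, 12, 30]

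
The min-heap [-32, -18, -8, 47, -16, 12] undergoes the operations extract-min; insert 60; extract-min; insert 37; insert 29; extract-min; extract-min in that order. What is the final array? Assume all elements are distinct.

[12, 37, 29, 47, 60]

extract-min → returns -32:
  remove root -32; move last element 12 to root → [12, -18, -8, 47, -16]
  12 vs smaller child -18 at index 1, swap → [-18, 12, -8, 47, -16]
  12 vs smaller child -16 at index 4, swap → [-18, -16, -8, 47, 12]
insert 60:
  append 60 at index 5 → [-18, -16, -8, 47, 12, 60] (no swap needed)
extract-min → returns -18:
  remove root -18; move last element 60 to root → [60, -16, -8, 47, 12]
  60 vs smaller child -16 at index 1, swap → [-16, 60, -8, 47, 12]
  60 vs smaller child 12 at index 4, swap → [-16, 12, -8, 47, 60]
insert 37:
  append 37 at index 5 → [-16, 12, -8, 47, 60, 37] (no swap needed)
insert 29:
  append 29 at index 6 → [-16, 12, -8, 47, 60, 37, 29] (no swap needed)
extract-min → returns -16:
  remove root -16; move last element 29 to root → [29, 12, -8, 47, 60, 37]
  29 vs smaller child -8 at index 2, swap → [-8, 12, 29, 47, 60, 37]
extract-min → returns -8:
  remove root -8; move last element 37 to root → [37, 12, 29, 47, 60]
  37 vs smaller child 12 at index 1, swap → [12, 37, 29, 47, 60]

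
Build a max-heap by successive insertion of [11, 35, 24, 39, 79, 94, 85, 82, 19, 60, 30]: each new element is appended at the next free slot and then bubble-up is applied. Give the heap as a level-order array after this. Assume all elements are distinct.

[94, 82, 85, 39, 60, 24, 79, 11, 19, 35, 30]

Insert 11:
  append 11 at index 0 → [11] (no swap needed)
Insert 35:
  append 35 at index 1 → [11, 35]
  35 > parent 11 at index 0, swap → [35, 11]
Insert 24:
  append 24 at index 2 → [35, 11, 24] (no swap needed)
Insert 39:
  append 39 at index 3 → [35, 11, 24, 39]
  39 > parent 11 at index 1, swap → [35, 39, 24, 11]
  39 > parent 35 at index 0, swap → [39, 35, 24, 11]
Insert 79:
  append 79 at index 4 → [39, 35, 24, 11, 79]
  79 > parent 35 at index 1, swap → [39, 79, 24, 11, 35]
  79 > parent 39 at index 0, swap → [79, 39, 24, 11, 35]
Insert 94:
  append 94 at index 5 → [79, 39, 24, 11, 35, 94]
  94 > parent 24 at index 2, swap → [79, 39, 94, 11, 35, 24]
  94 > parent 79 at index 0, swap → [94, 39, 79, 11, 35, 24]
Insert 85:
  append 85 at index 6 → [94, 39, 79, 11, 35, 24, 85]
  85 > parent 79 at index 2, swap → [94, 39, 85, 11, 35, 24, 79]
Insert 82:
  append 82 at index 7 → [94, 39, 85, 11, 35, 24, 79, 82]
  82 > parent 11 at index 3, swap → [94, 39, 85, 82, 35, 24, 79, 11]
  82 > parent 39 at index 1, swap → [94, 82, 85, 39, 35, 24, 79, 11]
Insert 19:
  append 19 at index 8 → [94, 82, 85, 39, 35, 24, 79, 11, 19] (no swap needed)
Insert 60:
  append 60 at index 9 → [94, 82, 85, 39, 35, 24, 79, 11, 19, 60]
  60 > parent 35 at index 4, swap → [94, 82, 85, 39, 60, 24, 79, 11, 19, 35]
Insert 30:
  append 30 at index 10 → [94, 82, 85, 39, 60, 24, 79, 11, 19, 35, 30] (no swap needed)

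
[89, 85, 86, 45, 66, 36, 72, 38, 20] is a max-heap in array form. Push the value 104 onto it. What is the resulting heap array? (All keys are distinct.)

[104, 89, 86, 45, 85, 36, 72, 38, 20, 66]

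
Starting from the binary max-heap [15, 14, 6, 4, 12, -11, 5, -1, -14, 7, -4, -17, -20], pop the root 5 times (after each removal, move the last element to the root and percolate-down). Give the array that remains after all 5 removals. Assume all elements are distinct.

[5, 4, -11, -1, -4, -14, -20, -17]

extract-max #1 returns 15:
  remove root 15; move last element -20 to root → [-20, 14, 6, 4, 12, -11, 5, -1, -14, 7, -4, -17]
  -20 vs larger child 14 at index 1, swap → [14, -20, 6, 4, 12, -11, 5, -1, -14, 7, -4, -17]
  -20 vs larger child 12 at index 4, swap → [14, 12, 6, 4, -20, -11, 5, -1, -14, 7, -4, -17]
  -20 vs larger child 7 at index 9, swap → [14, 12, 6, 4, 7, -11, 5, -1, -14, -20, -4, -17]
extract-max #2 returns 14:
  remove root 14; move last element -17 to root → [-17, 12, 6, 4, 7, -11, 5, -1, -14, -20, -4]
  -17 vs larger child 12 at index 1, swap → [12, -17, 6, 4, 7, -11, 5, -1, -14, -20, -4]
  -17 vs larger child 7 at index 4, swap → [12, 7, 6, 4, -17, -11, 5, -1, -14, -20, -4]
  -17 vs larger child -4 at index 10, swap → [12, 7, 6, 4, -4, -11, 5, -1, -14, -20, -17]
extract-max #3 returns 12:
  remove root 12; move last element -17 to root → [-17, 7, 6, 4, -4, -11, 5, -1, -14, -20]
  -17 vs larger child 7 at index 1, swap → [7, -17, 6, 4, -4, -11, 5, -1, -14, -20]
  -17 vs larger child 4 at index 3, swap → [7, 4, 6, -17, -4, -11, 5, -1, -14, -20]
  -17 vs larger child -1 at index 7, swap → [7, 4, 6, -1, -4, -11, 5, -17, -14, -20]
extract-max #4 returns 7:
  remove root 7; move last element -20 to root → [-20, 4, 6, -1, -4, -11, 5, -17, -14]
  -20 vs larger child 6 at index 2, swap → [6, 4, -20, -1, -4, -11, 5, -17, -14]
  -20 vs larger child 5 at index 6, swap → [6, 4, 5, -1, -4, -11, -20, -17, -14]
extract-max #5 returns 6:
  remove root 6; move last element -14 to root → [-14, 4, 5, -1, -4, -11, -20, -17]
  -14 vs larger child 5 at index 2, swap → [5, 4, -14, -1, -4, -11, -20, -17]
  -14 vs larger child -11 at index 5, swap → [5, 4, -11, -1, -4, -14, -20, -17]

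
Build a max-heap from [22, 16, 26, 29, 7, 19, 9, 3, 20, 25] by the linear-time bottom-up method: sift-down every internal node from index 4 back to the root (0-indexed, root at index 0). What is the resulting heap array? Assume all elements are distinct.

[29, 25, 26, 20, 22, 19, 9, 3, 16, 7]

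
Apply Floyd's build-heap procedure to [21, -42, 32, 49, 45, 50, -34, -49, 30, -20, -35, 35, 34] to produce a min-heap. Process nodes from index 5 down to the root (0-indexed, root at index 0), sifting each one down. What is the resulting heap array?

[-49, -42, -34, 21, -35, 34, 32, 49, 30, -20, 45, 35, 50]

sift down from index 5:
  50 vs smaller child 34 at index 12, swap → [21, -42, 32, 49, 45, 34, -34, -49, 30, -20, -35, 35, 50]
sift down from index 4:
  45 vs smaller child -35 at index 10, swap → [21, -42, 32, 49, -35, 34, -34, -49, 30, -20, 45, 35, 50]
sift down from index 3:
  49 vs smaller child -49 at index 7, swap → [21, -42, 32, -49, -35, 34, -34, 49, 30, -20, 45, 35, 50]
sift down from index 2:
  32 vs smaller child -34 at index 6, swap → [21, -42, -34, -49, -35, 34, 32, 49, 30, -20, 45, 35, 50]
sift down from index 1:
  -42 vs smaller child -49 at index 3, swap → [21, -49, -34, -42, -35, 34, 32, 49, 30, -20, 45, 35, 50]
sift down from index 0:
  21 vs smaller child -49 at index 1, swap → [-49, 21, -34, -42, -35, 34, 32, 49, 30, -20, 45, 35, 50]
  21 vs smaller child -42 at index 3, swap → [-49, -42, -34, 21, -35, 34, 32, 49, 30, -20, 45, 35, 50]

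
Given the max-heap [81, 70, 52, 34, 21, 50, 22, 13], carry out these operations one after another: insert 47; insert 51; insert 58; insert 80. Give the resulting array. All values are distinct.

insert 47:
  append 47 at index 8 → [81, 70, 52, 34, 21, 50, 22, 13, 47]
  47 > parent 34 at index 3, swap → [81, 70, 52, 47, 21, 50, 22, 13, 34]
insert 51:
  append 51 at index 9 → [81, 70, 52, 47, 21, 50, 22, 13, 34, 51]
  51 > parent 21 at index 4, swap → [81, 70, 52, 47, 51, 50, 22, 13, 34, 21]
insert 58:
  append 58 at index 10 → [81, 70, 52, 47, 51, 50, 22, 13, 34, 21, 58]
  58 > parent 51 at index 4, swap → [81, 70, 52, 47, 58, 50, 22, 13, 34, 21, 51]
insert 80:
  append 80 at index 11 → [81, 70, 52, 47, 58, 50, 22, 13, 34, 21, 51, 80]
  80 > parent 50 at index 5, swap → [81, 70, 52, 47, 58, 80, 22, 13, 34, 21, 51, 50]
  80 > parent 52 at index 2, swap → [81, 70, 80, 47, 58, 52, 22, 13, 34, 21, 51, 50]

[81, 70, 80, 47, 58, 52, 22, 13, 34, 21, 51, 50]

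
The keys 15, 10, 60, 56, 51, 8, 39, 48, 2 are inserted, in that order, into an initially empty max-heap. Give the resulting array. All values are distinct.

Insert 15:
  append 15 at index 0 → [15] (no swap needed)
Insert 10:
  append 10 at index 1 → [15, 10] (no swap needed)
Insert 60:
  append 60 at index 2 → [15, 10, 60]
  60 > parent 15 at index 0, swap → [60, 10, 15]
Insert 56:
  append 56 at index 3 → [60, 10, 15, 56]
  56 > parent 10 at index 1, swap → [60, 56, 15, 10]
Insert 51:
  append 51 at index 4 → [60, 56, 15, 10, 51] (no swap needed)
Insert 8:
  append 8 at index 5 → [60, 56, 15, 10, 51, 8] (no swap needed)
Insert 39:
  append 39 at index 6 → [60, 56, 15, 10, 51, 8, 39]
  39 > parent 15 at index 2, swap → [60, 56, 39, 10, 51, 8, 15]
Insert 48:
  append 48 at index 7 → [60, 56, 39, 10, 51, 8, 15, 48]
  48 > parent 10 at index 3, swap → [60, 56, 39, 48, 51, 8, 15, 10]
Insert 2:
  append 2 at index 8 → [60, 56, 39, 48, 51, 8, 15, 10, 2] (no swap needed)

[60, 56, 39, 48, 51, 8, 15, 10, 2]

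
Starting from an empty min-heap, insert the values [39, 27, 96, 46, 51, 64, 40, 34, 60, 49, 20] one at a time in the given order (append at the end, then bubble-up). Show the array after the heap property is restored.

[20, 27, 40, 39, 34, 96, 64, 46, 60, 51, 49]

Insert 39:
  append 39 at index 0 → [39] (no swap needed)
Insert 27:
  append 27 at index 1 → [39, 27]
  27 < parent 39 at index 0, swap → [27, 39]
Insert 96:
  append 96 at index 2 → [27, 39, 96] (no swap needed)
Insert 46:
  append 46 at index 3 → [27, 39, 96, 46] (no swap needed)
Insert 51:
  append 51 at index 4 → [27, 39, 96, 46, 51] (no swap needed)
Insert 64:
  append 64 at index 5 → [27, 39, 96, 46, 51, 64]
  64 < parent 96 at index 2, swap → [27, 39, 64, 46, 51, 96]
Insert 40:
  append 40 at index 6 → [27, 39, 64, 46, 51, 96, 40]
  40 < parent 64 at index 2, swap → [27, 39, 40, 46, 51, 96, 64]
Insert 34:
  append 34 at index 7 → [27, 39, 40, 46, 51, 96, 64, 34]
  34 < parent 46 at index 3, swap → [27, 39, 40, 34, 51, 96, 64, 46]
  34 < parent 39 at index 1, swap → [27, 34, 40, 39, 51, 96, 64, 46]
Insert 60:
  append 60 at index 8 → [27, 34, 40, 39, 51, 96, 64, 46, 60] (no swap needed)
Insert 49:
  append 49 at index 9 → [27, 34, 40, 39, 51, 96, 64, 46, 60, 49]
  49 < parent 51 at index 4, swap → [27, 34, 40, 39, 49, 96, 64, 46, 60, 51]
Insert 20:
  append 20 at index 10 → [27, 34, 40, 39, 49, 96, 64, 46, 60, 51, 20]
  20 < parent 49 at index 4, swap → [27, 34, 40, 39, 20, 96, 64, 46, 60, 51, 49]
  20 < parent 34 at index 1, swap → [27, 20, 40, 39, 34, 96, 64, 46, 60, 51, 49]
  20 < parent 27 at index 0, swap → [20, 27, 40, 39, 34, 96, 64, 46, 60, 51, 49]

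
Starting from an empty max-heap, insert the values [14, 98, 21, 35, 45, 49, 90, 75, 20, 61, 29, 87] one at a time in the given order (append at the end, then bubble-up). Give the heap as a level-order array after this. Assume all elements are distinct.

Insert 14:
  append 14 at index 0 → [14] (no swap needed)
Insert 98:
  append 98 at index 1 → [14, 98]
  98 > parent 14 at index 0, swap → [98, 14]
Insert 21:
  append 21 at index 2 → [98, 14, 21] (no swap needed)
Insert 35:
  append 35 at index 3 → [98, 14, 21, 35]
  35 > parent 14 at index 1, swap → [98, 35, 21, 14]
Insert 45:
  append 45 at index 4 → [98, 35, 21, 14, 45]
  45 > parent 35 at index 1, swap → [98, 45, 21, 14, 35]
Insert 49:
  append 49 at index 5 → [98, 45, 21, 14, 35, 49]
  49 > parent 21 at index 2, swap → [98, 45, 49, 14, 35, 21]
Insert 90:
  append 90 at index 6 → [98, 45, 49, 14, 35, 21, 90]
  90 > parent 49 at index 2, swap → [98, 45, 90, 14, 35, 21, 49]
Insert 75:
  append 75 at index 7 → [98, 45, 90, 14, 35, 21, 49, 75]
  75 > parent 14 at index 3, swap → [98, 45, 90, 75, 35, 21, 49, 14]
  75 > parent 45 at index 1, swap → [98, 75, 90, 45, 35, 21, 49, 14]
Insert 20:
  append 20 at index 8 → [98, 75, 90, 45, 35, 21, 49, 14, 20] (no swap needed)
Insert 61:
  append 61 at index 9 → [98, 75, 90, 45, 35, 21, 49, 14, 20, 61]
  61 > parent 35 at index 4, swap → [98, 75, 90, 45, 61, 21, 49, 14, 20, 35]
Insert 29:
  append 29 at index 10 → [98, 75, 90, 45, 61, 21, 49, 14, 20, 35, 29] (no swap needed)
Insert 87:
  append 87 at index 11 → [98, 75, 90, 45, 61, 21, 49, 14, 20, 35, 29, 87]
  87 > parent 21 at index 5, swap → [98, 75, 90, 45, 61, 87, 49, 14, 20, 35, 29, 21]

[98, 75, 90, 45, 61, 87, 49, 14, 20, 35, 29, 21]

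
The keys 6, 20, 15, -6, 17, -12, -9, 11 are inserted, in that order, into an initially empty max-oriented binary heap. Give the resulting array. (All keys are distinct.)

Insert 6:
  append 6 at index 0 → [6] (no swap needed)
Insert 20:
  append 20 at index 1 → [6, 20]
  20 > parent 6 at index 0, swap → [20, 6]
Insert 15:
  append 15 at index 2 → [20, 6, 15] (no swap needed)
Insert -6:
  append -6 at index 3 → [20, 6, 15, -6] (no swap needed)
Insert 17:
  append 17 at index 4 → [20, 6, 15, -6, 17]
  17 > parent 6 at index 1, swap → [20, 17, 15, -6, 6]
Insert -12:
  append -12 at index 5 → [20, 17, 15, -6, 6, -12] (no swap needed)
Insert -9:
  append -9 at index 6 → [20, 17, 15, -6, 6, -12, -9] (no swap needed)
Insert 11:
  append 11 at index 7 → [20, 17, 15, -6, 6, -12, -9, 11]
  11 > parent -6 at index 3, swap → [20, 17, 15, 11, 6, -12, -9, -6]

[20, 17, 15, 11, 6, -12, -9, -6]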